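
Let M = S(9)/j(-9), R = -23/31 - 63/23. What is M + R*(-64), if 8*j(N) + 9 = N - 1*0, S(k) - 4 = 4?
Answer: 1406816/6417 ≈ 219.23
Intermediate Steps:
S(k) = 8 (S(k) = 4 + 4 = 8)
j(N) = -9/8 + N/8 (j(N) = -9/8 + (N - 1*0)/8 = -9/8 + (N + 0)/8 = -9/8 + N/8)
R = -2482/713 (R = -23*1/31 - 63*1/23 = -23/31 - 63/23 = -2482/713 ≈ -3.4811)
M = -32/9 (M = 8/(-9/8 + (1/8)*(-9)) = 8/(-9/8 - 9/8) = 8/(-9/4) = 8*(-4/9) = -32/9 ≈ -3.5556)
M + R*(-64) = -32/9 - 2482/713*(-64) = -32/9 + 158848/713 = 1406816/6417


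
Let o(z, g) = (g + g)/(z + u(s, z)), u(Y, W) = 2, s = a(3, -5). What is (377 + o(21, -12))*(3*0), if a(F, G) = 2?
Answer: 0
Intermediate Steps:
s = 2
o(z, g) = 2*g/(2 + z) (o(z, g) = (g + g)/(z + 2) = (2*g)/(2 + z) = 2*g/(2 + z))
(377 + o(21, -12))*(3*0) = (377 + 2*(-12)/(2 + 21))*(3*0) = (377 + 2*(-12)/23)*0 = (377 + 2*(-12)*(1/23))*0 = (377 - 24/23)*0 = (8647/23)*0 = 0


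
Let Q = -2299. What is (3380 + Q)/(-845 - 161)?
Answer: -1081/1006 ≈ -1.0746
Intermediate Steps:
(3380 + Q)/(-845 - 161) = (3380 - 2299)/(-845 - 161) = 1081/(-1006) = 1081*(-1/1006) = -1081/1006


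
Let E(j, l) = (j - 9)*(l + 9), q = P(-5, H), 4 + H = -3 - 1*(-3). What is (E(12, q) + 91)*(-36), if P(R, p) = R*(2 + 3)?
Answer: -1548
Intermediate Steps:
H = -4 (H = -4 + (-3 - 1*(-3)) = -4 + (-3 + 3) = -4 + 0 = -4)
P(R, p) = 5*R (P(R, p) = R*5 = 5*R)
q = -25 (q = 5*(-5) = -25)
E(j, l) = (-9 + j)*(9 + l)
(E(12, q) + 91)*(-36) = ((-81 - 9*(-25) + 9*12 + 12*(-25)) + 91)*(-36) = ((-81 + 225 + 108 - 300) + 91)*(-36) = (-48 + 91)*(-36) = 43*(-36) = -1548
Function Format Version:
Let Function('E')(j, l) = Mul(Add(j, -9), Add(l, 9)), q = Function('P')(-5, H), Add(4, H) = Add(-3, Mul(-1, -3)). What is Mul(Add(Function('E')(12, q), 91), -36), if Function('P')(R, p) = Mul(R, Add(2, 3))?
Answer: -1548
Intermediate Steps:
H = -4 (H = Add(-4, Add(-3, Mul(-1, -3))) = Add(-4, Add(-3, 3)) = Add(-4, 0) = -4)
Function('P')(R, p) = Mul(5, R) (Function('P')(R, p) = Mul(R, 5) = Mul(5, R))
q = -25 (q = Mul(5, -5) = -25)
Function('E')(j, l) = Mul(Add(-9, j), Add(9, l))
Mul(Add(Function('E')(12, q), 91), -36) = Mul(Add(Add(-81, Mul(-9, -25), Mul(9, 12), Mul(12, -25)), 91), -36) = Mul(Add(Add(-81, 225, 108, -300), 91), -36) = Mul(Add(-48, 91), -36) = Mul(43, -36) = -1548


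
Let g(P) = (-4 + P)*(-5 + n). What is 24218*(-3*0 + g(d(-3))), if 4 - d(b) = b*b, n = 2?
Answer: 653886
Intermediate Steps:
d(b) = 4 - b² (d(b) = 4 - b*b = 4 - b²)
g(P) = 12 - 3*P (g(P) = (-4 + P)*(-5 + 2) = (-4 + P)*(-3) = 12 - 3*P)
24218*(-3*0 + g(d(-3))) = 24218*(-3*0 + (12 - 3*(4 - 1*(-3)²))) = 24218*(0 + (12 - 3*(4 - 1*9))) = 24218*(0 + (12 - 3*(4 - 9))) = 24218*(0 + (12 - 3*(-5))) = 24218*(0 + (12 + 15)) = 24218*(0 + 27) = 24218*27 = 653886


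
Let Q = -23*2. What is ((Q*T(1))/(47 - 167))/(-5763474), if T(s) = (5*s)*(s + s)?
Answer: -23/34580844 ≈ -6.6511e-7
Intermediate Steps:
T(s) = 10*s² (T(s) = (5*s)*(2*s) = 10*s²)
Q = -46
((Q*T(1))/(47 - 167))/(-5763474) = ((-460*1²)/(47 - 167))/(-5763474) = (-460/(-120))*(-1/5763474) = (-46*10*(-1/120))*(-1/5763474) = -460*(-1/120)*(-1/5763474) = (23/6)*(-1/5763474) = -23/34580844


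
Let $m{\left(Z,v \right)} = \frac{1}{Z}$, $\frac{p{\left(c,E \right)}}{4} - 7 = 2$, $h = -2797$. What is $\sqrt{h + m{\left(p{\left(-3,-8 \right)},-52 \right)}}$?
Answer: $\frac{i \sqrt{100691}}{6} \approx 52.886 i$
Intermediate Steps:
$p{\left(c,E \right)} = 36$ ($p{\left(c,E \right)} = 28 + 4 \cdot 2 = 28 + 8 = 36$)
$\sqrt{h + m{\left(p{\left(-3,-8 \right)},-52 \right)}} = \sqrt{-2797 + \frac{1}{36}} = \sqrt{- \frac{100691}{36}} = \frac{i \sqrt{100691}}{6}$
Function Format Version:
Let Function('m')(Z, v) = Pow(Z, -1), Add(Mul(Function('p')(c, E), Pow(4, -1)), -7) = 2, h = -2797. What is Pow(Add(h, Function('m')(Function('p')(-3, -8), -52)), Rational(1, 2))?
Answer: Mul(Rational(1, 6), I, Pow(100691, Rational(1, 2))) ≈ Mul(52.886, I)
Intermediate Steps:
Function('p')(c, E) = 36 (Function('p')(c, E) = Add(28, Mul(4, 2)) = Add(28, 8) = 36)
Pow(Add(h, Function('m')(Function('p')(-3, -8), -52)), Rational(1, 2)) = Pow(Add(-2797, Pow(36, -1)), Rational(1, 2)) = Pow(Add(-2797, Rational(1, 36)), Rational(1, 2)) = Pow(Rational(-100691, 36), Rational(1, 2)) = Mul(Rational(1, 6), I, Pow(100691, Rational(1, 2)))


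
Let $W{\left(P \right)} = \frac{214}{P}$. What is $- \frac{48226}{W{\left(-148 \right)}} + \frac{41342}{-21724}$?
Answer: $\frac{38761268291}{1162234} \approx 33351.0$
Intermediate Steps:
$- \frac{48226}{W{\left(-148 \right)}} + \frac{41342}{-21724} = - \frac{48226}{214 \frac{1}{-148}} + \frac{41342}{-21724} = - \frac{48226}{214 \left(- \frac{1}{148}\right)} + 41342 \left(- \frac{1}{21724}\right) = - \frac{48226}{- \frac{107}{74}} - \frac{20671}{10862} = \left(-48226\right) \left(- \frac{74}{107}\right) - \frac{20671}{10862} = \frac{3568724}{107} - \frac{20671}{10862} = \frac{38761268291}{1162234}$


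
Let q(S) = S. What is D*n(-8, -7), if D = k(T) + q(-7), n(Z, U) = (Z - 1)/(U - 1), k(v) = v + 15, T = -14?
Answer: -27/4 ≈ -6.7500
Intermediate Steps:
k(v) = 15 + v
n(Z, U) = (-1 + Z)/(-1 + U)
D = -6 (D = (15 - 14) - 7 = 1 - 7 = -6)
D*n(-8, -7) = -6*(-1 - 8)/(-1 - 7) = -6*(-9)/(-8) = -(-3)*(-9)/4 = -6*9/8 = -27/4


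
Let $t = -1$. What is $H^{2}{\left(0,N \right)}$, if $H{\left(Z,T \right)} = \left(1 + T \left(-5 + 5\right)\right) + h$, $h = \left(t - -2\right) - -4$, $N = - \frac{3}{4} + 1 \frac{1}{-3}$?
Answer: $36$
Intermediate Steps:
$N = - \frac{13}{12}$ ($N = \left(-3\right) \frac{1}{4} + 1 \left(- \frac{1}{3}\right) = - \frac{3}{4} - \frac{1}{3} = - \frac{13}{12} \approx -1.0833$)
$h = 5$ ($h = \left(-1 - -2\right) - -4 = \left(-1 + 2\right) + 4 = 1 + 4 = 5$)
$H{\left(Z,T \right)} = 6$ ($H{\left(Z,T \right)} = \left(1 + T \left(-5 + 5\right)\right) + 5 = \left(1 + T 0\right) + 5 = \left(1 + 0\right) + 5 = 1 + 5 = 6$)
$H^{2}{\left(0,N \right)} = 6^{2} = 36$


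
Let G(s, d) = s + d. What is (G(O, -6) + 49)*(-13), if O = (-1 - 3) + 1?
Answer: -520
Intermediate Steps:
O = -3 (O = -4 + 1 = -3)
G(s, d) = d + s
(G(O, -6) + 49)*(-13) = ((-6 - 3) + 49)*(-13) = (-9 + 49)*(-13) = 40*(-13) = -520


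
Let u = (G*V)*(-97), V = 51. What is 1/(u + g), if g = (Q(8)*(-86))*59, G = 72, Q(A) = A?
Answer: -1/396776 ≈ -2.5203e-6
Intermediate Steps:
g = -40592 (g = (8*(-86))*59 = -688*59 = -40592)
u = -356184 (u = (72*51)*(-97) = 3672*(-97) = -356184)
1/(u + g) = 1/(-356184 - 40592) = 1/(-396776) = -1/396776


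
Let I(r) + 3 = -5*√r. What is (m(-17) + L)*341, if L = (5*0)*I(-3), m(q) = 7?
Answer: 2387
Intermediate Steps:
I(r) = -3 - 5*√r
L = 0 (L = (5*0)*(-3 - 5*I*√3) = 0*(-3 - 5*I*√3) = 0)
(m(-17) + L)*341 = (7 + 0)*341 = 7*341 = 2387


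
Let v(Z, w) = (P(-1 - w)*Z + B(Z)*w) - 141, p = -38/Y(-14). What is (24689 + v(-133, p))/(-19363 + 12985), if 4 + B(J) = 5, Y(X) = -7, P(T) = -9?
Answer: -180253/44646 ≈ -4.0374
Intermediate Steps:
B(J) = 1 (B(J) = -4 + 5 = 1)
p = 38/7 (p = -38/(-7) = -38*(-⅐) = 38/7 ≈ 5.4286)
v(Z, w) = -141 + w - 9*Z (v(Z, w) = (-9*Z + 1*w) - 141 = (-9*Z + w) - 141 = (w - 9*Z) - 141 = -141 + w - 9*Z)
(24689 + v(-133, p))/(-19363 + 12985) = (24689 + (-141 + 38/7 - 9*(-133)))/(-19363 + 12985) = (24689 + (-141 + 38/7 + 1197))/(-6378) = (24689 + 7430/7)*(-1/6378) = (180253/7)*(-1/6378) = -180253/44646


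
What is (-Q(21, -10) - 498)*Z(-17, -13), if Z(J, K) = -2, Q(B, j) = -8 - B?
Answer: 938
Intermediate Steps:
(-Q(21, -10) - 498)*Z(-17, -13) = (-(-8 - 1*21) - 498)*(-2) = (-(-8 - 21) - 498)*(-2) = (-1*(-29) - 498)*(-2) = (29 - 498)*(-2) = -469*(-2) = 938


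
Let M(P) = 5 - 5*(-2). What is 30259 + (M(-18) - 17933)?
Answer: 12341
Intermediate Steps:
M(P) = 15 (M(P) = 5 + 10 = 15)
30259 + (M(-18) - 17933) = 30259 + (15 - 17933) = 30259 - 17918 = 12341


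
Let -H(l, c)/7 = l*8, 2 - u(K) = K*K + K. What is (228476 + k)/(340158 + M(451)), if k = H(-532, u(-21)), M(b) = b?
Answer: 258268/340609 ≈ 0.75825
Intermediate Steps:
u(K) = 2 - K - K² (u(K) = 2 - (K*K + K) = 2 - (K² + K) = 2 - (K + K²) = 2 + (-K - K²) = 2 - K - K²)
H(l, c) = -56*l (H(l, c) = -7*l*8 = -56*l)
k = 29792 (k = -56*(-532) = 29792)
(228476 + k)/(340158 + M(451)) = (228476 + 29792)/(340158 + 451) = 258268/340609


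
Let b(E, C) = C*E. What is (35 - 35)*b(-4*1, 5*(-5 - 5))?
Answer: 0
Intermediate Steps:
(35 - 35)*b(-4*1, 5*(-5 - 5)) = (35 - 35)*((5*(-5 - 5))*(-4*1)) = 0*((5*(-10))*(-4)) = 0*(-50*(-4)) = 0*200 = 0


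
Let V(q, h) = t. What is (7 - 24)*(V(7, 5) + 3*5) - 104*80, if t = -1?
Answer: -8558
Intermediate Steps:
V(q, h) = -1
(7 - 24)*(V(7, 5) + 3*5) - 104*80 = (7 - 24)*(-1 + 3*5) - 104*80 = -17*(-1 + 15) - 8320 = -17*14 - 8320 = -238 - 8320 = -8558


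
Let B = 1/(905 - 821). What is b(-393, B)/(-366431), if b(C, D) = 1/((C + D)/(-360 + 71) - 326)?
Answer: 24276/2887829885915 ≈ 8.4063e-9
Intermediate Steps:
B = 1/84 ≈ 0.011905
b(C, D) = 1/(-326 - C/289 - D/289) (b(C, D) = 1/((C + D)/(-289) - 326) = 1/((C + D)*(-1/289) - 326) = 1/((-C/289 - D/289) - 326) = 1/(-326 - C/289 - D/289))
b(-393, B)/(-366431) = -289/(94214 - 393 + 1/84)/(-366431) = -289/7880965/84*(-1/366431) = -289*84/7880965*(-1/366431) = -24276/7880965*(-1/366431) = 24276/2887829885915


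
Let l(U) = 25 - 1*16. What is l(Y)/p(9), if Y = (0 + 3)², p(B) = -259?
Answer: -9/259 ≈ -0.034749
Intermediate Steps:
Y = 9 (Y = 3² = 9)
l(U) = 9 (l(U) = 25 - 16 = 9)
l(Y)/p(9) = 9/(-259) = 9*(-1/259) = -9/259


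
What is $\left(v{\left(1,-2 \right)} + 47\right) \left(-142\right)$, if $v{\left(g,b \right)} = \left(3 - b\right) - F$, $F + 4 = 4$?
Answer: $-7384$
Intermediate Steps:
$F = 0$ ($F = -4 + 4 = 0$)
$v{\left(g,b \right)} = 3 - b$ ($v{\left(g,b \right)} = \left(3 - b\right) - 0 = \left(3 - b\right) + 0 = 3 - b$)
$\left(v{\left(1,-2 \right)} + 47\right) \left(-142\right) = \left(\left(3 - -2\right) + 47\right) \left(-142\right) = \left(\left(3 + 2\right) + 47\right) \left(-142\right) = \left(5 + 47\right) \left(-142\right) = 52 \left(-142\right) = -7384$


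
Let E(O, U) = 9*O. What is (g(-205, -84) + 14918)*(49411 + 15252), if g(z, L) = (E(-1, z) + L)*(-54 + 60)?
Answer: 928560680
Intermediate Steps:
g(z, L) = -54 + 6*L (g(z, L) = (9*(-1) + L)*(-54 + 60) = (-9 + L)*6 = -54 + 6*L)
(g(-205, -84) + 14918)*(49411 + 15252) = ((-54 + 6*(-84)) + 14918)*(49411 + 15252) = ((-54 - 504) + 14918)*64663 = (-558 + 14918)*64663 = 14360*64663 = 928560680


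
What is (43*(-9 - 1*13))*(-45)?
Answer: 42570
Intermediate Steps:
(43*(-9 - 1*13))*(-45) = (43*(-9 - 13))*(-45) = (43*(-22))*(-45) = -946*(-45) = 42570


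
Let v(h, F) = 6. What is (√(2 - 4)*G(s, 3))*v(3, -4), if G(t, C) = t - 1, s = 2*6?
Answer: 66*I*√2 ≈ 93.338*I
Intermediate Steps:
s = 12
G(t, C) = -1 + t
(√(2 - 4)*G(s, 3))*v(3, -4) = (√(2 - 4)*(-1 + 12))*6 = (√(-2)*11)*6 = ((I*√2)*11)*6 = (11*I*√2)*6 = 66*I*√2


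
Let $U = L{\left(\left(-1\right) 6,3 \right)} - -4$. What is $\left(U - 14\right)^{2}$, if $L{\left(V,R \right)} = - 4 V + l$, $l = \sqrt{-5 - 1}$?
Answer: $\left(14 + i \sqrt{6}\right)^{2} \approx 190.0 + 68.586 i$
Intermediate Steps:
$l = i \sqrt{6}$ ($l = \sqrt{-6} = i \sqrt{6} \approx 2.4495 i$)
$L{\left(V,R \right)} = - 4 V + i \sqrt{6}$
$U = 28 + i \sqrt{6}$ ($U = \left(- 4 \left(\left(-1\right) 6\right) + i \sqrt{6}\right) - -4 = \left(\left(-4\right) \left(-6\right) + i \sqrt{6}\right) + 4 = \left(24 + i \sqrt{6}\right) + 4 = 28 + i \sqrt{6} \approx 28.0 + 2.4495 i$)
$\left(U - 14\right)^{2} = \left(\left(28 + i \sqrt{6}\right) - 14\right)^{2} = \left(14 + i \sqrt{6}\right)^{2}$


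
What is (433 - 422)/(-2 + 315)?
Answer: 11/313 ≈ 0.035144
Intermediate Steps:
(433 - 422)/(-2 + 315) = 11/313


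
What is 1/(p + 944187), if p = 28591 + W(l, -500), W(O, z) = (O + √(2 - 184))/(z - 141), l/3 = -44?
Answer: 28549720145/27772545542406363 + 641*I*√182/388815637593689082 ≈ 1.028e-6 + 2.2241e-14*I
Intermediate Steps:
l = -132 (l = 3*(-44) = -132)
W(O, z) = (O + I*√182)/(-141 + z) (W(O, z) = (O + √(-182))/(-141 + z) = (O + I*√182)/(-141 + z))
p = 18326963/641 - I*√182/641 (p = 28591 + (-132 + I*√182)/(-141 - 500) = 28591 + (-132 + I*√182)/(-641) = 28591 - (-132 + I*√182)/641 = 28591 + (132/641 - I*√182/641) = 18326963/641 - I*√182/641 ≈ 28591.0 - 0.021046*I)
1/(p + 944187) = 1/((18326963/641 - I*√182/641) + 944187) = 1/(623550830/641 - I*√182/641)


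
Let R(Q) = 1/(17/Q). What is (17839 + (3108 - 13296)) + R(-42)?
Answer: 130025/17 ≈ 7648.5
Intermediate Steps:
R(Q) = Q/17
(17839 + (3108 - 13296)) + R(-42) = (17839 + (3108 - 13296)) + (1/17)*(-42) = (17839 - 10188) - 42/17 = 7651 - 42/17 = 130025/17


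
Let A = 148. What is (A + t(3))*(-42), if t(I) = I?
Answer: -6342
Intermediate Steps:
(A + t(3))*(-42) = (148 + 3)*(-42) = 151*(-42) = -6342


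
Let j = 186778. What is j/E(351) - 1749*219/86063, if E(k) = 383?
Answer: 15927974141/32962129 ≈ 483.22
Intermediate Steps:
j/E(351) - 1749*219/86063 = 186778/383 - 1749*219/86063 = 186778*(1/383) - 383031*1/86063 = 186778/383 - 383031/86063 = 15927974141/32962129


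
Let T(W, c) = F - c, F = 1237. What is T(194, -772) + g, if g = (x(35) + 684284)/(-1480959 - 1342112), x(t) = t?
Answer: 5670865320/2823071 ≈ 2008.8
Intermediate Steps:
T(W, c) = 1237 - c
g = -684319/2823071 (g = (35 + 684284)/(-1480959 - 1342112) = 684319/(-2823071) = 684319*(-1/2823071) = -684319/2823071 ≈ -0.24240)
T(194, -772) + g = (1237 - 1*(-772)) - 684319/2823071 = (1237 + 772) - 684319/2823071 = 2009 - 684319/2823071 = 5670865320/2823071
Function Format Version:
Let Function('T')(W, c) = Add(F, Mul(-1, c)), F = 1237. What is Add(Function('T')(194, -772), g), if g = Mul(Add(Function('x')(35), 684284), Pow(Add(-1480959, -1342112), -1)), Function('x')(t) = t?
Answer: Rational(5670865320, 2823071) ≈ 2008.8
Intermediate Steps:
Function('T')(W, c) = Add(1237, Mul(-1, c))
g = Rational(-684319, 2823071) (g = Mul(Add(35, 684284), Pow(Add(-1480959, -1342112), -1)) = Mul(684319, Pow(-2823071, -1)) = Mul(684319, Rational(-1, 2823071)) = Rational(-684319, 2823071) ≈ -0.24240)
Add(Function('T')(194, -772), g) = Add(Add(1237, Mul(-1, -772)), Rational(-684319, 2823071)) = Add(Add(1237, 772), Rational(-684319, 2823071)) = Add(2009, Rational(-684319, 2823071)) = Rational(5670865320, 2823071)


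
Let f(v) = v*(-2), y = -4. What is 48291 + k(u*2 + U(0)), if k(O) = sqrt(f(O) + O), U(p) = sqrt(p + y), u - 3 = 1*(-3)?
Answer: 48292 - I ≈ 48292.0 - 1.0*I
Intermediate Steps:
u = 0 (u = 3 + 1*(-3) = 3 - 3 = 0)
U(p) = sqrt(-4 + p) (U(p) = sqrt(p - 4) = sqrt(-4 + p))
f(v) = -2*v
k(O) = sqrt(-O) (k(O) = sqrt(-2*O + O) = sqrt(-O))
48291 + k(u*2 + U(0)) = 48291 + sqrt(-(0*2 + sqrt(-4 + 0))) = 48291 + sqrt(-(0 + sqrt(-4))) = 48291 + sqrt(-(0 + 2*I)) = 48291 + sqrt(-2*I) = 48291 + (1 - I) = 48292 - I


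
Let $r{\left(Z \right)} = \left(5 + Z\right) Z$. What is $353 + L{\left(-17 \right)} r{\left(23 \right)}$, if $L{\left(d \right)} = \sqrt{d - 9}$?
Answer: $353 + 644 i \sqrt{26} \approx 353.0 + 3283.8 i$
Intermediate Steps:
$L{\left(d \right)} = \sqrt{-9 + d}$
$r{\left(Z \right)} = Z \left(5 + Z\right)$
$353 + L{\left(-17 \right)} r{\left(23 \right)} = 353 + \sqrt{-9 - 17} \cdot 23 \left(5 + 23\right) = 353 + \sqrt{-26} \cdot 23 \cdot 28 = 353 + i \sqrt{26} \cdot 644 = 353 + 644 i \sqrt{26}$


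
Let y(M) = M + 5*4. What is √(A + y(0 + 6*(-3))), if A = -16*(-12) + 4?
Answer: 3*√22 ≈ 14.071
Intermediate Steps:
y(M) = 20 + M (y(M) = M + 20 = 20 + M)
A = 196 (A = 192 + 4 = 196)
√(A + y(0 + 6*(-3))) = √(196 + (20 + (0 + 6*(-3)))) = √(196 + (20 + (0 - 18))) = √(196 + (20 - 18)) = √(196 + 2) = √198 = 3*√22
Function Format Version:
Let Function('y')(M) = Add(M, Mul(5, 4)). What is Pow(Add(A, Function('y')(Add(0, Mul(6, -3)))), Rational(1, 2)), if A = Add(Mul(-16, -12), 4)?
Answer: Mul(3, Pow(22, Rational(1, 2))) ≈ 14.071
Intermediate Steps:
Function('y')(M) = Add(20, M) (Function('y')(M) = Add(M, 20) = Add(20, M))
A = 196 (A = Add(192, 4) = 196)
Pow(Add(A, Function('y')(Add(0, Mul(6, -3)))), Rational(1, 2)) = Pow(Add(196, Add(20, Add(0, Mul(6, -3)))), Rational(1, 2)) = Pow(Add(196, Add(20, Add(0, -18))), Rational(1, 2)) = Pow(Add(196, Add(20, -18)), Rational(1, 2)) = Pow(Add(196, 2), Rational(1, 2)) = Pow(198, Rational(1, 2)) = Mul(3, Pow(22, Rational(1, 2)))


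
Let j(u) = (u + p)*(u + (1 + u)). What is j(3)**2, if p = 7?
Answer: 4900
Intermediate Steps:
j(u) = (1 + 2*u)*(7 + u) (j(u) = (u + 7)*(u + (1 + u)) = (7 + u)*(1 + 2*u) = (1 + 2*u)*(7 + u))
j(3)**2 = (7 + 2*3**2 + 15*3)**2 = (7 + 2*9 + 45)**2 = (7 + 18 + 45)**2 = 70**2 = 4900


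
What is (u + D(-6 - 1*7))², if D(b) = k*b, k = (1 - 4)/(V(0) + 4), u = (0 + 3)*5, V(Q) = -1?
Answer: 784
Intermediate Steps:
u = 15 (u = 3*5 = 15)
k = -1 (k = (1 - 4)/(-1 + 4) = -3/3 = -3*⅓ = -1)
D(b) = -b
(u + D(-6 - 1*7))² = (15 - (-6 - 1*7))² = (15 - (-6 - 7))² = (15 - 1*(-13))² = (15 + 13)² = 28² = 784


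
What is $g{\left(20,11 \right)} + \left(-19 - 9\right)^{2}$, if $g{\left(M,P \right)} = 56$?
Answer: $840$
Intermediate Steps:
$g{\left(20,11 \right)} + \left(-19 - 9\right)^{2} = 56 + \left(-19 - 9\right)^{2} = 56 + \left(-28\right)^{2} = 56 + 784 = 840$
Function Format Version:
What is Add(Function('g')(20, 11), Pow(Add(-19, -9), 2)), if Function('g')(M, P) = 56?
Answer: 840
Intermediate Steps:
Add(Function('g')(20, 11), Pow(Add(-19, -9), 2)) = Add(56, Pow(Add(-19, -9), 2)) = Add(56, Pow(-28, 2)) = Add(56, 784) = 840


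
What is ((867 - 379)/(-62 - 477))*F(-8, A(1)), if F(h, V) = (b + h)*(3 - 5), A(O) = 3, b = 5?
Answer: -2928/539 ≈ -5.4323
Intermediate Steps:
F(h, V) = -10 - 2*h (F(h, V) = (5 + h)*(3 - 5) = (5 + h)*(-2) = -10 - 2*h)
((867 - 379)/(-62 - 477))*F(-8, A(1)) = ((867 - 379)/(-62 - 477))*(-10 - 2*(-8)) = (488/(-539))*(-10 + 16) = (488*(-1/539))*6 = -488/539*6 = -2928/539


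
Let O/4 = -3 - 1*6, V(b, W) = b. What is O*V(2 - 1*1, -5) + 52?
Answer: 16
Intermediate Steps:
O = -36 (O = 4*(-3 - 1*6) = 4*(-3 - 6) = 4*(-9) = -36)
O*V(2 - 1*1, -5) + 52 = -36*(2 - 1*1) + 52 = -36*(2 - 1) + 52 = -36*1 + 52 = -36 + 52 = 16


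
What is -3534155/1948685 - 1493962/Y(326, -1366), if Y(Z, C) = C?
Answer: 290643368424/266190371 ≈ 1091.9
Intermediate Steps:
-3534155/1948685 - 1493962/Y(326, -1366) = -3534155/1948685 - 1493962/(-1366) = -3534155*1/1948685 - 1493962*(-1/1366) = -706831/389737 + 746981/683 = 290643368424/266190371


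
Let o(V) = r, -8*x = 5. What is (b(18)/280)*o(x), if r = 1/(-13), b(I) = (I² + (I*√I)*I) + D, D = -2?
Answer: -23/260 - 243*√2/910 ≈ -0.46610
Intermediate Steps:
x = -5/8 (x = -⅛*5 = -5/8 ≈ -0.62500)
b(I) = -2 + I² + I^(5/2) (b(I) = (I² + (I*√I)*I) - 2 = (I² + I^(3/2)*I) - 2 = (I² + I^(5/2)) - 2 = -2 + I² + I^(5/2))
r = -1/13 ≈ -0.076923
o(V) = -1/13
(b(18)/280)*o(x) = ((-2 + 18² + 18^(5/2))/280)*(-1/13) = ((-2 + 324 + 972*√2)*(1/280))*(-1/13) = ((322 + 972*√2)*(1/280))*(-1/13) = (23/20 + 243*√2/70)*(-1/13) = -23/260 - 243*√2/910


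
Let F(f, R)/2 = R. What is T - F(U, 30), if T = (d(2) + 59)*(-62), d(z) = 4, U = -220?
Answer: -3966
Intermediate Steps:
F(f, R) = 2*R
T = -3906 (T = (4 + 59)*(-62) = 63*(-62) = -3906)
T - F(U, 30) = -3906 - 2*30 = -3906 - 1*60 = -3906 - 60 = -3966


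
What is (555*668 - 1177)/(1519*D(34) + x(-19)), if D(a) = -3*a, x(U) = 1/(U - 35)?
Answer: -19956402/8366653 ≈ -2.3852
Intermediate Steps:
x(U) = 1/(-35 + U)
(555*668 - 1177)/(1519*D(34) + x(-19)) = (555*668 - 1177)/(1519*(-3*34) + 1/(-35 - 19)) = (370740 - 1177)/(1519*(-102) + 1/(-54)) = 369563/(-154938 - 1/54) = 369563/(-8366653/54) = 369563*(-54/8366653) = -19956402/8366653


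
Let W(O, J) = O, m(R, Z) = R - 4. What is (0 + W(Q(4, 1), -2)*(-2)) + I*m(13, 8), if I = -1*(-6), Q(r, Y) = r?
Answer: 46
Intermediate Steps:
m(R, Z) = -4 + R
I = 6
(0 + W(Q(4, 1), -2)*(-2)) + I*m(13, 8) = (0 + 4*(-2)) + 6*(-4 + 13) = (0 - 8) + 6*9 = -8 + 54 = 46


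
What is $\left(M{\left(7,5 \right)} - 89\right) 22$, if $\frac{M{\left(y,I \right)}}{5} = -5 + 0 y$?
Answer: $-2508$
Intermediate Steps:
$M{\left(y,I \right)} = -25$ ($M{\left(y,I \right)} = 5 \left(-5 + 0 y\right) = 5 \left(-5 + 0\right) = 5 \left(-5\right) = -25$)
$\left(M{\left(7,5 \right)} - 89\right) 22 = \left(-25 - 89\right) 22 = \left(-114\right) 22 = -2508$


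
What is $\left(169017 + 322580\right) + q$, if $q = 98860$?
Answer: $590457$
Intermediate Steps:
$\left(169017 + 322580\right) + q = \left(169017 + 322580\right) + 98860 = 491597 + 98860 = 590457$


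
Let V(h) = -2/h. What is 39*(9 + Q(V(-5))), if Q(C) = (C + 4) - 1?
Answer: 2418/5 ≈ 483.60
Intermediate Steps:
Q(C) = 3 + C (Q(C) = (4 + C) - 1 = 3 + C)
39*(9 + Q(V(-5))) = 39*(9 + (3 - 2/(-5))) = 39*(9 + (3 - 2*(-1/5))) = 39*(9 + (3 + 2/5)) = 39*(9 + 17/5) = 39*(62/5) = 2418/5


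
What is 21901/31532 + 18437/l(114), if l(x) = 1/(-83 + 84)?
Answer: 581377385/31532 ≈ 18438.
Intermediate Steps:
l(x) = 1 (l(x) = 1/1 = 1)
21901/31532 + 18437/l(114) = 21901/31532 + 18437/1 = 21901*(1/31532) + 18437*1 = 21901/31532 + 18437 = 581377385/31532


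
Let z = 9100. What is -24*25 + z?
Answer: 8500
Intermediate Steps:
-24*25 + z = -24*25 + 9100 = -600 + 9100 = 8500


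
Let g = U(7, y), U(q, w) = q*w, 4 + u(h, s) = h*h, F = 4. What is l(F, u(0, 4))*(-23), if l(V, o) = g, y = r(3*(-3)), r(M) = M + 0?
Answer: 1449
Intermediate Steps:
r(M) = M
y = -9 (y = 3*(-3) = -9)
u(h, s) = -4 + h**2 (u(h, s) = -4 + h*h = -4 + h**2)
g = -63 (g = 7*(-9) = -63)
l(V, o) = -63
l(F, u(0, 4))*(-23) = -63*(-23) = 1449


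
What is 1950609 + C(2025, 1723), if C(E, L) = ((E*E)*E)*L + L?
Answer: 14307390124207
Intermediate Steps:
C(E, L) = L + L*E³ (C(E, L) = (E²*E)*L + L = E³*L + L = L*E³ + L = L + L*E³)
1950609 + C(2025, 1723) = 1950609 + 1723*(1 + 2025³) = 1950609 + 1723*(1 + 8303765625) = 1950609 + 1723*8303765626 = 1950609 + 14307388173598 = 14307390124207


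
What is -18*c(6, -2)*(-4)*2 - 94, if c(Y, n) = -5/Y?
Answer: -214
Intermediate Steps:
-18*c(6, -2)*(-4)*2 - 94 = -18*-5/6*(-4)*2 - 94 = -18*-5*1/6*(-4)*2 - 94 = -18*(-5/6*(-4))*2 - 94 = -60*2 - 94 = -18*20/3 - 94 = -120 - 94 = -214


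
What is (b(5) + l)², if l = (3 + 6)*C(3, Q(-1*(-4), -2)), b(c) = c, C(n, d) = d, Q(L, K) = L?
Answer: 1681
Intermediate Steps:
l = 36 (l = (3 + 6)*(-1*(-4)) = 9*4 = 36)
(b(5) + l)² = (5 + 36)² = 41² = 1681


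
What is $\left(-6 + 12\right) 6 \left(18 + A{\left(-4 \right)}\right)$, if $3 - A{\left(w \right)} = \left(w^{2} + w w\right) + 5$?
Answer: $-576$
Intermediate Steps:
$A{\left(w \right)} = -2 - 2 w^{2}$ ($A{\left(w \right)} = 3 - \left(\left(w^{2} + w w\right) + 5\right) = 3 - \left(\left(w^{2} + w^{2}\right) + 5\right) = 3 - \left(2 w^{2} + 5\right) = 3 - \left(5 + 2 w^{2}\right) = -2 - 2 w^{2}$)
$\left(-6 + 12\right) 6 \left(18 + A{\left(-4 \right)}\right) = \left(-6 + 12\right) 6 \left(18 - \left(2 + 2 \left(-4\right)^{2}\right)\right) = 6 \cdot 6 \left(18 - 34\right) = 36 \left(18 - 34\right) = 36 \left(-16\right) = -576$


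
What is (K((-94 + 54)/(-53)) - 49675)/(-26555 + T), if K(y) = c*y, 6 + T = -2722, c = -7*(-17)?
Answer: 876005/517333 ≈ 1.6933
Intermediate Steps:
c = 119
T = -2728 (T = -6 - 2722 = -2728)
K(y) = 119*y
(K((-94 + 54)/(-53)) - 49675)/(-26555 + T) = (119*((-94 + 54)/(-53)) - 49675)/(-26555 - 2728) = (119*(-40*(-1/53)) - 49675)/(-29283) = (119*(40/53) - 49675)*(-1/29283) = (4760/53 - 49675)*(-1/29283) = -2628015/53*(-1/29283) = 876005/517333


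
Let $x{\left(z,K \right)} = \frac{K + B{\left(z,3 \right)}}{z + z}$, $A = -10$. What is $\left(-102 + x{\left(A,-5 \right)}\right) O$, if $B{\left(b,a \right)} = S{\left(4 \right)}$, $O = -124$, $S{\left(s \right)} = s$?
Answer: $\frac{63209}{5} \approx 12642.0$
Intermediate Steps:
$B{\left(b,a \right)} = 4$
$x{\left(z,K \right)} = \frac{4 + K}{2 z}$ ($x{\left(z,K \right)} = \frac{K + 4}{z + z} = \frac{4 + K}{2 z}$)
$\left(-102 + x{\left(A,-5 \right)}\right) O = \left(-102 + \frac{4 - 5}{2 \left(-10\right)}\right) \left(-124\right) = \left(-102 + \frac{1}{2} \left(- \frac{1}{10}\right) \left(-1\right)\right) \left(-124\right) = \left(-102 + \frac{1}{20}\right) \left(-124\right) = \left(- \frac{2039}{20}\right) \left(-124\right) = \frac{63209}{5}$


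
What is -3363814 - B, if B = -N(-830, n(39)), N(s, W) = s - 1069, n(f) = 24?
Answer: -3365713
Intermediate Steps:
N(s, W) = -1069 + s
B = 1899 (B = -(-1069 - 830) = -1*(-1899) = 1899)
-3363814 - B = -3363814 - 1*1899 = -3363814 - 1899 = -3365713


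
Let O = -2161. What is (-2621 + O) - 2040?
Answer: -6822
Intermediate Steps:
(-2621 + O) - 2040 = (-2621 - 2161) - 2040 = -4782 - 2040 = -6822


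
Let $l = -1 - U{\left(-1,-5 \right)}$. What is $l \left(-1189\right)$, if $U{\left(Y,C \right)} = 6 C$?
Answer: $-34481$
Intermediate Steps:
$l = 29$ ($l = -1 - 6 \left(-5\right) = -1 - -30 = -1 + 30 = 29$)
$l \left(-1189\right) = 29 \left(-1189\right) = -34481$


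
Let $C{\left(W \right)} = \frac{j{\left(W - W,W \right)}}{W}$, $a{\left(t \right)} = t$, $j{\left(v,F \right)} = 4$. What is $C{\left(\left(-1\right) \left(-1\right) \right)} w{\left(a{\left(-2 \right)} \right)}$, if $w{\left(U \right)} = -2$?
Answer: $-8$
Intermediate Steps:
$C{\left(W \right)} = \frac{4}{W}$
$C{\left(\left(-1\right) \left(-1\right) \right)} w{\left(a{\left(-2 \right)} \right)} = \frac{4}{\left(-1\right) \left(-1\right)} \left(-2\right) = \frac{4}{1} \left(-2\right) = 4 \cdot 1 \left(-2\right) = 4 \left(-2\right) = -8$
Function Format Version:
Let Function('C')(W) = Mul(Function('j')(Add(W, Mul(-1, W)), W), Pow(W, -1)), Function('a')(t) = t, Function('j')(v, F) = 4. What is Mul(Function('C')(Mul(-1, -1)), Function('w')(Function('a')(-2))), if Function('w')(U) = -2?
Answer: -8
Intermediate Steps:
Function('C')(W) = Mul(4, Pow(W, -1))
Mul(Function('C')(Mul(-1, -1)), Function('w')(Function('a')(-2))) = Mul(Mul(4, Pow(Mul(-1, -1), -1)), -2) = Mul(Mul(4, Pow(1, -1)), -2) = Mul(Mul(4, 1), -2) = Mul(4, -2) = -8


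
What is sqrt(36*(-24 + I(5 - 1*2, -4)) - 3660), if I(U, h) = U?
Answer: 8*I*sqrt(69) ≈ 66.453*I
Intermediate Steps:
sqrt(36*(-24 + I(5 - 1*2, -4)) - 3660) = sqrt(36*(-24 + (5 - 1*2)) - 3660) = sqrt(36*(-24 + (5 - 2)) - 3660) = sqrt(36*(-24 + 3) - 3660) = sqrt(36*(-21) - 3660) = sqrt(-756 - 3660) = sqrt(-4416) = 8*I*sqrt(69)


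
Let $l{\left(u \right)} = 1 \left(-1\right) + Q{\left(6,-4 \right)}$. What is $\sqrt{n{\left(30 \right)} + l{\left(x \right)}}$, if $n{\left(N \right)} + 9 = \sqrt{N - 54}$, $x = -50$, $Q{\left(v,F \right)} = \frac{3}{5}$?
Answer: $\frac{\sqrt{-235 + 50 i \sqrt{6}}}{5} \approx 0.7746 + 3.1623 i$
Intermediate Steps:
$Q{\left(v,F \right)} = \frac{3}{5}$ ($Q{\left(v,F \right)} = 3 \cdot \frac{1}{5} = \frac{3}{5}$)
$l{\left(u \right)} = - \frac{2}{5}$ ($l{\left(u \right)} = 1 \left(-1\right) + \frac{3}{5} = -1 + \frac{3}{5} = - \frac{2}{5}$)
$n{\left(N \right)} = -9 + \sqrt{-54 + N}$ ($n{\left(N \right)} = -9 + \sqrt{N - 54} = -9 + \sqrt{-54 + N}$)
$\sqrt{n{\left(30 \right)} + l{\left(x \right)}} = \sqrt{\left(-9 + \sqrt{-54 + 30}\right) - \frac{2}{5}} = \sqrt{\left(-9 + \sqrt{-24}\right) - \frac{2}{5}} = \sqrt{\left(-9 + 2 i \sqrt{6}\right) - \frac{2}{5}} = \sqrt{- \frac{47}{5} + 2 i \sqrt{6}}$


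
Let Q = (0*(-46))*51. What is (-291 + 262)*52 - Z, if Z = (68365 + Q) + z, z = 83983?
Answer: -153856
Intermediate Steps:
Q = 0 (Q = 0*51 = 0)
Z = 152348 (Z = (68365 + 0) + 83983 = 68365 + 83983 = 152348)
(-291 + 262)*52 - Z = (-291 + 262)*52 - 1*152348 = -29*52 - 152348 = -1508 - 152348 = -153856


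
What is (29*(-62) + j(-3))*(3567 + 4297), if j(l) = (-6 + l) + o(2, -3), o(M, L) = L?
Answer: -14233840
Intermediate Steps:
j(l) = -9 + l (j(l) = (-6 + l) - 3 = -9 + l)
(29*(-62) + j(-3))*(3567 + 4297) = (29*(-62) + (-9 - 3))*(3567 + 4297) = (-1798 - 12)*7864 = -1810*7864 = -14233840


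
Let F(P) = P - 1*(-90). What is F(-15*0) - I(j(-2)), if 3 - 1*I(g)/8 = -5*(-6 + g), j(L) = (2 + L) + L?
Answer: 386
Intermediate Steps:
F(P) = 90 + P (F(P) = P + 90 = 90 + P)
j(L) = 2 + 2*L
I(g) = -216 + 40*g (I(g) = 24 - (-40)*(-6 + g) = 24 - 8*(30 - 5*g) = 24 + (-240 + 40*g) = -216 + 40*g)
F(-15*0) - I(j(-2)) = (90 - 15*0) - (-216 + 40*(2 + 2*(-2))) = (90 + 0) - (-216 + 40*(2 - 4)) = 90 - (-216 + 40*(-2)) = 90 - (-216 - 80) = 90 - 1*(-296) = 90 + 296 = 386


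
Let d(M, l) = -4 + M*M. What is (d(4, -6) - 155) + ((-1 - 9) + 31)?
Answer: -122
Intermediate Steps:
d(M, l) = -4 + M**2
(d(4, -6) - 155) + ((-1 - 9) + 31) = ((-4 + 4**2) - 155) + ((-1 - 9) + 31) = ((-4 + 16) - 155) + (-10 + 31) = (12 - 155) + 21 = -143 + 21 = -122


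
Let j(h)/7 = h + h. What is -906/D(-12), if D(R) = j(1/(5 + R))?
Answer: 453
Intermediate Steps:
j(h) = 14*h (j(h) = 7*(h + h) = 7*(2*h) = 14*h)
D(R) = 14/(5 + R)
-906/D(-12) = -906/(14/(5 - 12)) = -906/(14/(-7)) = -906/(14*(-1/7)) = -906/(-2) = -906*(-1/2) = 453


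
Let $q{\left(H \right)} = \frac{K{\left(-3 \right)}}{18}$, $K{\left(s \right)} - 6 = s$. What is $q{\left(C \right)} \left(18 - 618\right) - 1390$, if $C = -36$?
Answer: $-1490$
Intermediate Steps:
$K{\left(s \right)} = 6 + s$
$q{\left(H \right)} = \frac{1}{6}$ ($q{\left(H \right)} = \frac{6 - 3}{18} = 3 \cdot \frac{1}{18} = \frac{1}{6}$)
$q{\left(C \right)} \left(18 - 618\right) - 1390 = \frac{18 - 618}{6} - 1390 = \frac{1}{6} \left(-600\right) - 1390 = -100 - 1390 = -1490$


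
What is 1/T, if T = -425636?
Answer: -1/425636 ≈ -2.3494e-6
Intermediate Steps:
1/T = 1/(-425636) = -1/425636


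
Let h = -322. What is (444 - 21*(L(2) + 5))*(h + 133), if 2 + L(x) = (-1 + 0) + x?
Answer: -68040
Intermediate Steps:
L(x) = -3 + x (L(x) = -2 + ((-1 + 0) + x) = -2 + (-1 + x) = -3 + x)
(444 - 21*(L(2) + 5))*(h + 133) = (444 - 21*((-3 + 2) + 5))*(-322 + 133) = (444 - 21*(-1 + 5))*(-189) = (444 - 21*4)*(-189) = (444 - 84)*(-189) = 360*(-189) = -68040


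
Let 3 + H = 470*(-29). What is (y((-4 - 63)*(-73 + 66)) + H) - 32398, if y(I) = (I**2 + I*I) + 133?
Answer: 394024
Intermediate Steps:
H = -13633 (H = -3 + 470*(-29) = -3 - 13630 = -13633)
y(I) = 133 + 2*I**2 (y(I) = (I**2 + I**2) + 133 = 2*I**2 + 133 = 133 + 2*I**2)
(y((-4 - 63)*(-73 + 66)) + H) - 32398 = ((133 + 2*((-4 - 63)*(-73 + 66))**2) - 13633) - 32398 = ((133 + 2*(-67*(-7))**2) - 13633) - 32398 = ((133 + 2*469**2) - 13633) - 32398 = ((133 + 2*219961) - 13633) - 32398 = ((133 + 439922) - 13633) - 32398 = (440055 - 13633) - 32398 = 426422 - 32398 = 394024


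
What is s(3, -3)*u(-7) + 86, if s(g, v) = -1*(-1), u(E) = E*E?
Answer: 135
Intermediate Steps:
u(E) = E²
s(g, v) = 1
s(3, -3)*u(-7) + 86 = 1*(-7)² + 86 = 1*49 + 86 = 49 + 86 = 135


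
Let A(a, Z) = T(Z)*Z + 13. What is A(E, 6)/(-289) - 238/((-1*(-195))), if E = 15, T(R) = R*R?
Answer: -113437/56355 ≈ -2.0129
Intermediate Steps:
T(R) = R**2
A(a, Z) = 13 + Z**3 (A(a, Z) = Z**2*Z + 13 = Z**3 + 13 = 13 + Z**3)
A(E, 6)/(-289) - 238/((-1*(-195))) = (13 + 6**3)/(-289) - 238/((-1*(-195))) = (13 + 216)*(-1/289) - 238/195 = 229*(-1/289) - 238*1/195 = -229/289 - 238/195 = -113437/56355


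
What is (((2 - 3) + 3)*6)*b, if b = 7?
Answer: 84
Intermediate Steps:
(((2 - 3) + 3)*6)*b = (((2 - 3) + 3)*6)*7 = ((-1 + 3)*6)*7 = (2*6)*7 = 12*7 = 84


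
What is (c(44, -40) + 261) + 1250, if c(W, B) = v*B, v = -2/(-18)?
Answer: 13559/9 ≈ 1506.6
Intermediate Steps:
v = ⅑ (v = -2*(-1/18) = ⅑ ≈ 0.11111)
c(W, B) = B/9
(c(44, -40) + 261) + 1250 = ((⅑)*(-40) + 261) + 1250 = (-40/9 + 261) + 1250 = 2309/9 + 1250 = 13559/9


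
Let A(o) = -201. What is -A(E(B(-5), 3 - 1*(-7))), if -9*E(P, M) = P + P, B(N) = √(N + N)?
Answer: 201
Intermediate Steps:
B(N) = √2*√N (B(N) = √(2*N) = √2*√N)
E(P, M) = -2*P/9 (E(P, M) = -(P + P)/9 = -2*P/9)
-A(E(B(-5), 3 - 1*(-7))) = -1*(-201) = 201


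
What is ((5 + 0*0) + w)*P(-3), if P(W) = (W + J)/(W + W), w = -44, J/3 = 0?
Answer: -39/2 ≈ -19.500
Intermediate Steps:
J = 0 (J = 3*0 = 0)
P(W) = ½ (P(W) = (W + 0)/(W + W) = W/((2*W)) = W*(1/(2*W)) = ½)
((5 + 0*0) + w)*P(-3) = ((5 + 0*0) - 44)*(½) = ((5 + 0) - 44)*(½) = (5 - 44)*(½) = -39*½ = -39/2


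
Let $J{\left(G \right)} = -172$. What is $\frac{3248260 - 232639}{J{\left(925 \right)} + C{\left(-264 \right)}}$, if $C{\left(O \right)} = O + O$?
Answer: $- \frac{430803}{100} \approx -4308.0$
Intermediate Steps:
$C{\left(O \right)} = 2 O$
$\frac{3248260 - 232639}{J{\left(925 \right)} + C{\left(-264 \right)}} = \frac{3248260 - 232639}{-172 + 2 \left(-264\right)} = \frac{3015621}{-172 - 528} = \frac{3015621}{-700} = 3015621 \left(- \frac{1}{700}\right) = - \frac{430803}{100}$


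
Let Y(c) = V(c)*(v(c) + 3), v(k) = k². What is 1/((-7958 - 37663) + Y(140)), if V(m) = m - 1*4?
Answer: 1/2620387 ≈ 3.8162e-7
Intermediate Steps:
V(m) = -4 + m (V(m) = m - 4 = -4 + m)
Y(c) = (-4 + c)*(3 + c²) (Y(c) = (-4 + c)*(c² + 3) = (-4 + c)*(3 + c²))
1/((-7958 - 37663) + Y(140)) = 1/((-7958 - 37663) + (-4 + 140)*(3 + 140²)) = 1/(-45621 + 136*(3 + 19600)) = 1/(-45621 + 136*19603) = 1/(-45621 + 2666008) = 1/2620387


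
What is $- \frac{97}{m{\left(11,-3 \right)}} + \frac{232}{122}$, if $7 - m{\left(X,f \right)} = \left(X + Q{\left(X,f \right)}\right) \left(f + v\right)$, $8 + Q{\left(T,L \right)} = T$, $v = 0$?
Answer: $- \frac{233}{2989} \approx -0.077953$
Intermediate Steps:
$Q{\left(T,L \right)} = -8 + T$
$m{\left(X,f \right)} = 7 - f \left(-8 + 2 X\right)$ ($m{\left(X,f \right)} = 7 - \left(X + \left(-8 + X\right)\right) \left(f + 0\right) = 7 - \left(-8 + 2 X\right) f = 7 - f \left(-8 + 2 X\right)$)
$- \frac{97}{m{\left(11,-3 \right)}} + \frac{232}{122} = - \frac{97}{7 - 11 \left(-3\right) - - 3 \left(-8 + 11\right)} + \frac{232}{122} = - \frac{97}{7 + 33 - \left(-3\right) 3} + 232 \cdot \frac{1}{122} = - \frac{97}{7 + 33 + 9} + \frac{116}{61} = - \frac{97}{49} + \frac{116}{61} = - \frac{233}{2989}$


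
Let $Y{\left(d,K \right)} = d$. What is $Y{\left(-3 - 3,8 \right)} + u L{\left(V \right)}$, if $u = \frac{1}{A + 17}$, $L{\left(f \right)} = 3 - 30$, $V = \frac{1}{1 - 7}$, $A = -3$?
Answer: $- \frac{111}{14} \approx -7.9286$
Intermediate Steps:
$V = - \frac{1}{6}$ ($V = \frac{1}{-6} = - \frac{1}{6} \approx -0.16667$)
$L{\left(f \right)} = -27$ ($L{\left(f \right)} = 3 - 30 = -27$)
$u = \frac{1}{14}$ ($u = \frac{1}{-3 + 17} = \frac{1}{14} \approx 0.071429$)
$Y{\left(-3 - 3,8 \right)} + u L{\left(V \right)} = \left(-3 - 3\right) + \frac{1}{14} \left(-27\right) = -6 - \frac{27}{14} = - \frac{111}{14}$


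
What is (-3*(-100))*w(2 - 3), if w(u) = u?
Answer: -300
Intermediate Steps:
(-3*(-100))*w(2 - 3) = (-3*(-100))*(2 - 3) = 300*(-1) = -300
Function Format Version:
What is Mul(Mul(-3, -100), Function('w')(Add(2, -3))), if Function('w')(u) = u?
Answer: -300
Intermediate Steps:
Mul(Mul(-3, -100), Function('w')(Add(2, -3))) = Mul(Mul(-3, -100), Add(2, -3)) = Mul(300, -1) = -300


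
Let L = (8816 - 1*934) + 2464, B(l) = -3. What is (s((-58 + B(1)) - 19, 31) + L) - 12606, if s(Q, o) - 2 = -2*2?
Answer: -2262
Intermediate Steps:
L = 10346 (L = (8816 - 934) + 2464 = 7882 + 2464 = 10346)
s(Q, o) = -2 (s(Q, o) = 2 - 2*2 = 2 - 4 = -2)
(s((-58 + B(1)) - 19, 31) + L) - 12606 = (-2 + 10346) - 12606 = 10344 - 12606 = -2262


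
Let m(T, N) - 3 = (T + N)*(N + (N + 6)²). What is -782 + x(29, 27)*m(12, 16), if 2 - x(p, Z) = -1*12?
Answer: 195260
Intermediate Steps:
x(p, Z) = 14 (x(p, Z) = 2 - (-1)*12 = 2 - 1*(-12) = 2 + 12 = 14)
m(T, N) = 3 + (N + T)*(N + (6 + N)²) (m(T, N) = 3 + (T + N)*(N + (N + 6)²) = 3 + (N + T)*(N + (6 + N)²))
-782 + x(29, 27)*m(12, 16) = -782 + 14*(3 + 16² + 16*12 + 16*(6 + 16)² + 12*(6 + 16)²) = -782 + 14*(3 + 256 + 192 + 16*22² + 12*22²) = -782 + 14*(3 + 256 + 192 + 16*484 + 12*484) = -782 + 14*(3 + 256 + 192 + 7744 + 5808) = -782 + 14*14003 = -782 + 196042 = 195260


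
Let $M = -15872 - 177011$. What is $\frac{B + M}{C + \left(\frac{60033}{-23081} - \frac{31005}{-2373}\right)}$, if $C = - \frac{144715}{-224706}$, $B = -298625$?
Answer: $- \frac{2016398493983098008}{45573508756357} \approx -44245.0$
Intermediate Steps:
$C = \frac{144715}{224706}$ ($C = \left(-144715\right) \left(- \frac{1}{224706}\right) = \frac{144715}{224706} \approx 0.64402$)
$M = -192883$ ($M = -15872 - 177011 = -192883$)
$\frac{B + M}{C + \left(\frac{60033}{-23081} - \frac{31005}{-2373}\right)} = \frac{-298625 - 192883}{\frac{144715}{224706} + \left(\frac{60033}{-23081} - \frac{31005}{-2373}\right)} = - \frac{491508}{\frac{144715}{224706} + \left(60033 \left(- \frac{1}{23081}\right) - - \frac{10335}{791}\right)} = - \frac{491508}{\frac{144715}{224706} + \left(- \frac{60033}{23081} + \frac{10335}{791}\right)} = - \frac{491508}{\frac{144715}{224706} + \frac{191056032}{18257071}} = - \frac{491508}{\frac{45573508756357}{4102473396126}} = \left(-491508\right) \frac{4102473396126}{45573508756357} = - \frac{2016398493983098008}{45573508756357}$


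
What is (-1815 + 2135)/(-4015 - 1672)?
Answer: -320/5687 ≈ -0.056269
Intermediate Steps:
(-1815 + 2135)/(-4015 - 1672) = 320/(-5687) = 320*(-1/5687) = -320/5687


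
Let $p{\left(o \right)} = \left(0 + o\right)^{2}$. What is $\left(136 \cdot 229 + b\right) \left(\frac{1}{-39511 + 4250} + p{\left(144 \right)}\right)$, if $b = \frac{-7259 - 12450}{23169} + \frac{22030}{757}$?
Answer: $\frac{399752273759347105355}{618440316513} \approx 6.4639 \cdot 10^{8}$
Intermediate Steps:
$b = \frac{495493357}{17538933}$ ($b = \left(-7259 - 12450\right) \frac{1}{23169} + 22030 \cdot \frac{1}{757} = \left(-19709\right) \frac{1}{23169} + \frac{22030}{757} = - \frac{19709}{23169} + \frac{22030}{757} = \frac{495493357}{17538933} \approx 28.251$)
$p{\left(o \right)} = o^{2}$
$\left(136 \cdot 229 + b\right) \left(\frac{1}{-39511 + 4250} + p{\left(144 \right)}\right) = \left(136 \cdot 229 + \frac{495493357}{17538933}\right) \left(\frac{1}{-39511 + 4250} + 144^{2}\right) = \left(31144 + \frac{495493357}{17538933}\right) \left(\frac{1}{-35261} + 20736\right) = \frac{546728022709 \left(- \frac{1}{35261} + 20736\right)}{17538933} = \frac{546728022709}{17538933} \cdot \frac{731172095}{35261} = \frac{399752273759347105355}{618440316513}$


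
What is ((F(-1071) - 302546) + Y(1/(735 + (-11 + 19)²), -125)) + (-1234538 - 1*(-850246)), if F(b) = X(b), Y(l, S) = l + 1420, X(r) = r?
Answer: -548504710/799 ≈ -6.8649e+5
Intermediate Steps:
Y(l, S) = 1420 + l
F(b) = b
((F(-1071) - 302546) + Y(1/(735 + (-11 + 19)²), -125)) + (-1234538 - 1*(-850246)) = ((-1071 - 302546) + (1420 + 1/(735 + (-11 + 19)²))) + (-1234538 - 1*(-850246)) = (-303617 + (1420 + 1/(735 + 8²))) + (-1234538 + 850246) = (-303617 + (1420 + 1/(735 + 64))) - 384292 = (-303617 + (1420 + 1/799)) - 384292 = (-303617 + 1134581/799) - 384292 = -241455402/799 - 384292 = -548504710/799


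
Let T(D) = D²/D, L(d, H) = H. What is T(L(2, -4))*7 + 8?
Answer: -20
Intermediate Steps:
T(D) = D
T(L(2, -4))*7 + 8 = -4*7 + 8 = -28 + 8 = -20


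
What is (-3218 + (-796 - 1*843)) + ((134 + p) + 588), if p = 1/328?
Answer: -1356279/328 ≈ -4135.0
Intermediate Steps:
p = 1/328 ≈ 0.0030488
(-3218 + (-796 - 1*843)) + ((134 + p) + 588) = (-3218 + (-796 - 1*843)) + ((134 + 1/328) + 588) = (-3218 + (-796 - 843)) + (43953/328 + 588) = (-3218 - 1639) + 236817/328 = -4857 + 236817/328 = -1356279/328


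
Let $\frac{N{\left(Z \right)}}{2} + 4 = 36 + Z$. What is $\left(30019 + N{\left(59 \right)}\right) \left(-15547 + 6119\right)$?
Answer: $-284735028$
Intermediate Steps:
$N{\left(Z \right)} = 64 + 2 Z$ ($N{\left(Z \right)} = -8 + 2 \left(36 + Z\right) = -8 + \left(72 + 2 Z\right) = 64 + 2 Z$)
$\left(30019 + N{\left(59 \right)}\right) \left(-15547 + 6119\right) = \left(30019 + \left(64 + 2 \cdot 59\right)\right) \left(-15547 + 6119\right) = \left(30019 + \left(64 + 118\right)\right) \left(-9428\right) = \left(30019 + 182\right) \left(-9428\right) = 30201 \left(-9428\right) = -284735028$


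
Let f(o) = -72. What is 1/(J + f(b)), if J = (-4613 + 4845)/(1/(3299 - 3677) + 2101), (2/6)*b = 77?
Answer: -794177/57093048 ≈ -0.013910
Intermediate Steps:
b = 231 (b = 3*77 = 231)
J = 87696/794177 (J = 232/(1/(-378) + 2101) = 232/(-1/378 + 2101) = 232/(794177/378) = 232*(378/794177) = 87696/794177 ≈ 0.11042)
1/(J + f(b)) = 1/(87696/794177 - 72) = 1/(-57093048/794177) = -794177/57093048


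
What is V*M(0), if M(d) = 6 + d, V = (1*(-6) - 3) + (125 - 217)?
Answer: -606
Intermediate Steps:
V = -101 (V = (-6 - 3) - 92 = -9 - 92 = -101)
V*M(0) = -101*(6 + 0) = -101*6 = -606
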